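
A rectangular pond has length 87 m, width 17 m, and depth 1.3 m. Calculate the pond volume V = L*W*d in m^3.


Base area = L * W = 87 * 17 = 1479 m^2
Volume = area * depth = 1479 * 1.3 = 1922.7 m^3

1922.7 m^3


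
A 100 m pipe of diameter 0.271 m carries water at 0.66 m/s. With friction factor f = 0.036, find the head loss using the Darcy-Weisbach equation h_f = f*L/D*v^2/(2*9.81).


v^2 = 0.66^2 = 0.4356 m^2/s^2
L/D = 100/0.271 = 369.00369
h_f = f*(L/D)*v^2/(2g) = 0.036 * 369.00369 * 0.4356 / 19.62 = 0.294932 m

0.294932 m


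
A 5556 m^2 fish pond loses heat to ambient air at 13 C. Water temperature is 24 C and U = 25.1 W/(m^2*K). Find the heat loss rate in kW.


Temperature difference dT = 24 - 13 = 11 K
Heat loss (W) = U * A * dT = 25.1 * 5556 * 11 = 1534011.6 W
Convert to kW: 1534011.6 / 1000 = 1534.0116 kW

1534.0116 kW


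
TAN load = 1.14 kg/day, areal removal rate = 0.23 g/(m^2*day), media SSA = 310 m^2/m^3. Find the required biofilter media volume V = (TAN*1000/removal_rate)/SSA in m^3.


A = 1.14*1000 / 0.23 = 4956.5217 m^2
V = 4956.5217 / 310 = 15.9888

15.9888 m^3


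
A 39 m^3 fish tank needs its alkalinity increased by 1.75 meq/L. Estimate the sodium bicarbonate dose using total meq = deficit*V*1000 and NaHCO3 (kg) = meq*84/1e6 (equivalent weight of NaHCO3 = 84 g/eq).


Tank volume in L = 39 m^3 * 1000 = 39000 L
Total meq required = 1.75 meq/L * 39000 L = 68250 meq
NaHCO3 mass = 68250 meq * 84 mg/meq / 1e6 = 5.733 kg

5.733 kg


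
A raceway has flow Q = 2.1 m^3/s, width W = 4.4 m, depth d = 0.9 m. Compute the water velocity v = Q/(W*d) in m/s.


Cross-sectional area = W * d = 4.4 * 0.9 = 3.96 m^2
Velocity = Q / A = 2.1 / 3.96 = 0.530303 m/s

0.530303 m/s


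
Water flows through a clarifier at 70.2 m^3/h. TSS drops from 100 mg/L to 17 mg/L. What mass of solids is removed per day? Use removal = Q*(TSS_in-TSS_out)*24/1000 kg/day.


Concentration drop: TSS_in - TSS_out = 100 - 17 = 83 mg/L
Hourly solids removed = Q * dTSS = 70.2 m^3/h * 83 mg/L = 5826.6 g/h  (m^3/h * mg/L = g/h)
Daily solids removed = 5826.6 * 24 = 139838.4 g/day
Convert g to kg: 139838.4 / 1000 = 139.8384 kg/day

139.8384 kg/day


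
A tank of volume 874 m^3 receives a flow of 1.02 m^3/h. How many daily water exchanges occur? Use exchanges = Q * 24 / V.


Daily flow volume = 1.02 m^3/h * 24 h = 24.48 m^3/day
Exchanges = daily flow / tank volume = 24.48 / 874 = 0.0280092 exchanges/day

0.0280092 exchanges/day


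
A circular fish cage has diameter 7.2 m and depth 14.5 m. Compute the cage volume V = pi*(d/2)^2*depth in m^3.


r = d/2 = 7.2/2 = 3.6 m
Base area = pi*r^2 = pi*3.6^2 = 40.715041 m^2
Volume = 40.715041 * 14.5 = 590.368 m^3

590.368 m^3


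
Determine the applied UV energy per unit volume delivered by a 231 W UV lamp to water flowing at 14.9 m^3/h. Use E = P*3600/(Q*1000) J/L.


Energy delivered per hour = 231 W * 3600 s = 831600 J/h
Volume treated per hour = 14.9 m^3/h * 1000 = 14900 L/h
dose = 831600 / 14900 = 55.8121 J/L

55.8121 J/L


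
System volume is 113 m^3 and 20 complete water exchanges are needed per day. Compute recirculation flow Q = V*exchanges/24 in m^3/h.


Daily recirculation volume = 113 m^3 * 20 = 2260 m^3/day
Flow rate Q = daily volume / 24 h = 2260 / 24 = 94.1667 m^3/h

94.1667 m^3/h


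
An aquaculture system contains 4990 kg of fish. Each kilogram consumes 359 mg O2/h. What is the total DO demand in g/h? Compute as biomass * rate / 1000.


Total O2 consumption (mg/h) = 4990 kg * 359 mg/(kg*h) = 1791410 mg/h
Convert to g/h: 1791410 / 1000 = 1791.41 g/h

1791.41 g/h


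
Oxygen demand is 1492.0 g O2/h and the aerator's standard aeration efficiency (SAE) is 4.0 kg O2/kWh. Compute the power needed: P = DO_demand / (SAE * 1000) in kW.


SAE in g O2/kWh = 4.0 * 1000 = 4000 g/kWh
P = DO_demand / SAE_g = 1492.0 / 4000 = 0.373 kW

0.373 kW


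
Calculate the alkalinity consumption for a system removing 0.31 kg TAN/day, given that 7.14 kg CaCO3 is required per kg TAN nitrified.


Alkalinity factor: 7.14 kg CaCO3 consumed per kg TAN nitrified
alk = 0.31 kg TAN * 7.14 = 2.2134 kg CaCO3/day

2.2134 kg CaCO3/day


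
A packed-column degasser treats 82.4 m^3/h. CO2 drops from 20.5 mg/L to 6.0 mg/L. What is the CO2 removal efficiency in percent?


CO2_out / CO2_in = 6.0 / 20.5 = 0.29268293
Fraction remaining = 0.29268293
efficiency = (1 - 0.29268293) * 100 = 70.7317 %

70.7317 %


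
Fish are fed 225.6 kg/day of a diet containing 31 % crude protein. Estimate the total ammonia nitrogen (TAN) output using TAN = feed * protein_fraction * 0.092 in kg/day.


Protein in feed = 225.6 * 31/100 = 69.936 kg/day
TAN = protein * 0.092 = 69.936 * 0.092 = 6.434112 kg/day

6.434112 kg/day


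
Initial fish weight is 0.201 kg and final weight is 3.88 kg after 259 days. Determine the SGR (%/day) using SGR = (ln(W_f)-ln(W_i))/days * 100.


ln(W_f) = ln(3.88) = 1.3558352
ln(W_i) = ln(0.201) = -1.6044504
ln(W_f) - ln(W_i) = 1.3558352 - -1.6044504 = 2.9602856
SGR = 2.9602856 / 259 * 100 = 1.14297 %/day

1.14297 %/day


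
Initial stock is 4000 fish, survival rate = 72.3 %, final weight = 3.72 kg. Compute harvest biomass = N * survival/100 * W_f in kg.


Survivors = 4000 * 72.3/100 = 2892 fish
Harvest biomass = survivors * W_f = 2892 * 3.72 = 10758.24 kg

10758.24 kg


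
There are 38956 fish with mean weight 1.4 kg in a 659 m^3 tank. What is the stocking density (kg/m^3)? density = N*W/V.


Total biomass = 38956 fish * 1.4 kg = 54538.4 kg
Density = total biomass / volume = 54538.4 / 659 = 82.7593 kg/m^3

82.7593 kg/m^3


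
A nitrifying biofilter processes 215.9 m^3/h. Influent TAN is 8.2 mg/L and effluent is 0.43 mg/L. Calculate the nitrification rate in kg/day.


Concentration drop: TAN_in - TAN_out = 8.2 - 0.43 = 7.77 mg/L
Hourly TAN removed = Q * dTAN = 215.9 m^3/h * 7.77 mg/L = 1677.543 g/h  (m^3/h * mg/L = g/h)
Daily TAN removed = 1677.543 * 24 = 40261.032 g/day
Convert to kg/day: 40261.032 / 1000 = 40.261032 kg/day

40.261032 kg/day


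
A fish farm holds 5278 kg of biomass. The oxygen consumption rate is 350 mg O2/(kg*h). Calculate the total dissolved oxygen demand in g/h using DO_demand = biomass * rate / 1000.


Total O2 consumption (mg/h) = 5278 kg * 350 mg/(kg*h) = 1847300 mg/h
Convert to g/h: 1847300 / 1000 = 1847.3 g/h

1847.3 g/h


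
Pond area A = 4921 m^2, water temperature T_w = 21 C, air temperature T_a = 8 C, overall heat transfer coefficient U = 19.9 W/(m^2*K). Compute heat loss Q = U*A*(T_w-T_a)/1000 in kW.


Temperature difference dT = 21 - 8 = 13 K
Heat loss (W) = U * A * dT = 19.9 * 4921 * 13 = 1273062.7 W
Convert to kW: 1273062.7 / 1000 = 1273.0627 kW

1273.0627 kW


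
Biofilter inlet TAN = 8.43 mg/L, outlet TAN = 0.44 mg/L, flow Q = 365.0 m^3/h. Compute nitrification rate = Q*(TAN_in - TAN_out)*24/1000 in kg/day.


Concentration drop: TAN_in - TAN_out = 8.43 - 0.44 = 7.99 mg/L
Hourly TAN removed = Q * dTAN = 365.0 m^3/h * 7.99 mg/L = 2916.35 g/h  (m^3/h * mg/L = g/h)
Daily TAN removed = 2916.35 * 24 = 69992.4 g/day
Convert to kg/day: 69992.4 / 1000 = 69.9924 kg/day

69.9924 kg/day


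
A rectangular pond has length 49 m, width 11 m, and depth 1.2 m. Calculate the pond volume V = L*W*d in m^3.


Base area = L * W = 49 * 11 = 539 m^2
Volume = area * depth = 539 * 1.2 = 646.8 m^3

646.8 m^3


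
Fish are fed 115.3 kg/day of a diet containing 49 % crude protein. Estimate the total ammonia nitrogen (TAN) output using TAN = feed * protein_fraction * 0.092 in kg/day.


Protein in feed = 115.3 * 49/100 = 56.497 kg/day
TAN = protein * 0.092 = 56.497 * 0.092 = 5.197724 kg/day

5.197724 kg/day


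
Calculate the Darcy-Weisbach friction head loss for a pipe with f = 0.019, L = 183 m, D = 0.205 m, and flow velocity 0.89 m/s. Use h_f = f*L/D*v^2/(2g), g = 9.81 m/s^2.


v^2 = 0.89^2 = 0.7921 m^2/s^2
L/D = 183/0.205 = 892.68293
h_f = f*(L/D)*v^2/(2g) = 0.019 * 892.68293 * 0.7921 / 19.62 = 0.68475 m

0.68475 m


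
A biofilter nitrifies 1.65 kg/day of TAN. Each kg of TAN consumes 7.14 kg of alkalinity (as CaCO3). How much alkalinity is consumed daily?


Alkalinity factor: 7.14 kg CaCO3 consumed per kg TAN nitrified
alk = 1.65 kg TAN * 7.14 = 11.781 kg CaCO3/day

11.781 kg CaCO3/day


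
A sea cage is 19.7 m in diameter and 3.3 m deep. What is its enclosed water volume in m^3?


r = d/2 = 19.7/2 = 9.85 m
Base area = pi*r^2 = pi*9.85^2 = 304.80517 m^2
Volume = 304.80517 * 3.3 = 1005.86 m^3

1005.86 m^3


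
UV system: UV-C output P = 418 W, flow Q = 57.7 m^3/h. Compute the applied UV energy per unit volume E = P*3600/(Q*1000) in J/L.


Energy delivered per hour = 418 W * 3600 s = 1504800 J/h
Volume treated per hour = 57.7 m^3/h * 1000 = 57700 L/h
dose = 1504800 / 57700 = 26.0797 J/L

26.0797 J/L


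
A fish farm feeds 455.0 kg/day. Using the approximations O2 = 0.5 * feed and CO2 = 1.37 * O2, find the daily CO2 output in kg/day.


O2 = 455.0 * 0.5 = 227.5
CO2 = 227.5 * 1.37 = 311.675

311.675 kg/day


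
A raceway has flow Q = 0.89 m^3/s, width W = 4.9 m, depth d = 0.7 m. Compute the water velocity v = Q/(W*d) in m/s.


Cross-sectional area = W * d = 4.9 * 0.7 = 3.43 m^2
Velocity = Q / A = 0.89 / 3.43 = 0.259475 m/s

0.259475 m/s


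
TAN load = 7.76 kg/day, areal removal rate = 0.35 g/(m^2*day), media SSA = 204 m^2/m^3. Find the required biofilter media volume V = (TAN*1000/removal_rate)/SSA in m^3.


A = 7.76*1000 / 0.35 = 22171.429 m^2
V = 22171.429 / 204 = 108.683

108.683 m^3


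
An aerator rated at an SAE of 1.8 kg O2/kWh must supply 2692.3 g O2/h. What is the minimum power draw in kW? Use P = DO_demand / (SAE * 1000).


SAE in g O2/kWh = 1.8 * 1000 = 1800 g/kWh
P = DO_demand / SAE_g = 2692.3 / 1800 = 1.49572 kW

1.49572 kW


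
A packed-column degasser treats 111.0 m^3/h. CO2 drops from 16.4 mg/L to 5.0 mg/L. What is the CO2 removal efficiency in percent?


CO2_out / CO2_in = 5.0 / 16.4 = 0.30487805
Fraction remaining = 0.30487805
efficiency = (1 - 0.30487805) * 100 = 69.5122 %

69.5122 %


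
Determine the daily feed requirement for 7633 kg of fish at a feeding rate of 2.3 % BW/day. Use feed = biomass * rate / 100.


Feeding rate fraction = 2.3% / 100 = 0.023
Daily feed = 7633 kg * 0.023 = 175.559 kg/day

175.559 kg/day


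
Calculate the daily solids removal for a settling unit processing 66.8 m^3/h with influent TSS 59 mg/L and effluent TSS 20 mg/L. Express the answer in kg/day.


Concentration drop: TSS_in - TSS_out = 59 - 20 = 39 mg/L
Hourly solids removed = Q * dTSS = 66.8 m^3/h * 39 mg/L = 2605.2 g/h  (m^3/h * mg/L = g/h)
Daily solids removed = 2605.2 * 24 = 62524.8 g/day
Convert g to kg: 62524.8 / 1000 = 62.5248 kg/day

62.5248 kg/day


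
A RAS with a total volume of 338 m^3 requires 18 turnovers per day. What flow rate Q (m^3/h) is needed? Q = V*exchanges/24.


Daily recirculation volume = 338 m^3 * 18 = 6084 m^3/day
Flow rate Q = daily volume / 24 h = 6084 / 24 = 253.5 m^3/h

253.5 m^3/h


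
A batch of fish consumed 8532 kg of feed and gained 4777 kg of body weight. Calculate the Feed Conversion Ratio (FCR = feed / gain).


FCR = feed consumed / weight gained
FCR = 8532 kg / 4777 kg = 1.78606

1.78606


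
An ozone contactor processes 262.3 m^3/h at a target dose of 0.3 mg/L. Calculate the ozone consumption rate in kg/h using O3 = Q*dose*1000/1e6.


O3 demand (mg/h) = Q * dose * 1000 = 262.3 * 0.3 * 1000 = 78690 mg/h
Convert mg to kg: 78690 / 1e6 = 0.07869 kg/h

0.07869 kg/h


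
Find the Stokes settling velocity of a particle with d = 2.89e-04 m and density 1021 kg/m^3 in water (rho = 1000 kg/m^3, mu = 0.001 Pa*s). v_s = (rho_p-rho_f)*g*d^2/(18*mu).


Density difference: rho_p - rho_f = 1021 - 1000 = 21 kg/m^3
d^2 = (2.89e-04)^2 = 8.3521e-08 m^2
Numerator = (rho_p - rho_f) * g * d^2 = 21 * 9.81 * 8.3521e-08 = 1.7206161e-05
Denominator = 18 * mu = 18 * 0.001 = 0.018
v_s = 1.7206161e-05 / 0.018 = 9.55898e-04 m/s
Check: Re = rho_f * v_s * d / mu = 1000 * 9.55898e-04 * 2.89e-04 / 0.001 = 0.276 < 1, so Stokes' law applies.

9.55898e-04 m/s


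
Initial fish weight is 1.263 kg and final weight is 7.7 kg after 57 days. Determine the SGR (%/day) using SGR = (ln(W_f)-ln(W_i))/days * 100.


ln(W_f) = ln(7.7) = 2.0412203
ln(W_i) = ln(1.263) = 0.23348984
ln(W_f) - ln(W_i) = 2.0412203 - 0.23348984 = 1.8077305
SGR = 1.8077305 / 57 * 100 = 3.17146 %/day

3.17146 %/day


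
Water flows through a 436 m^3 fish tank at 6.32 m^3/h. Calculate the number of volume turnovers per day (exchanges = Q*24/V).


Daily flow volume = 6.32 m^3/h * 24 h = 151.68 m^3/day
Exchanges = daily flow / tank volume = 151.68 / 436 = 0.34789 exchanges/day

0.34789 exchanges/day


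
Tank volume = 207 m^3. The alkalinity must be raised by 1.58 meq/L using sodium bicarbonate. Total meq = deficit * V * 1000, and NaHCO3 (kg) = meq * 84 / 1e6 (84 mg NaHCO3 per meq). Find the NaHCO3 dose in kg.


Tank volume in L = 207 m^3 * 1000 = 207000 L
Total meq required = 1.58 meq/L * 207000 L = 327060 meq
NaHCO3 mass = 327060 meq * 84 mg/meq / 1e6 = 27.473 kg

27.473 kg


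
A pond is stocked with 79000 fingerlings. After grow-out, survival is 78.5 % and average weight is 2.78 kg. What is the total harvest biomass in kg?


Survivors = 79000 * 78.5/100 = 62015 fish
Harvest biomass = survivors * W_f = 62015 * 2.78 = 172401.7 kg

172401.7 kg


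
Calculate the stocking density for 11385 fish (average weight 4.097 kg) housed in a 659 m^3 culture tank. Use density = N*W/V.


Total biomass = 11385 fish * 4.097 kg = 46644.345 kg
Density = total biomass / volume = 46644.345 / 659 = 70.7805 kg/m^3

70.7805 kg/m^3


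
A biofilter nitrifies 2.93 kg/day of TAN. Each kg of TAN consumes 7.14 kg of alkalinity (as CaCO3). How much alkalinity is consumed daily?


Alkalinity factor: 7.14 kg CaCO3 consumed per kg TAN nitrified
alk = 2.93 kg TAN * 7.14 = 20.9202 kg CaCO3/day

20.9202 kg CaCO3/day


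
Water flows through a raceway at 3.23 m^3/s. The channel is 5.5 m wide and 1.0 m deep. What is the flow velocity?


Cross-sectional area = W * d = 5.5 * 1.0 = 5.5 m^2
Velocity = Q / A = 3.23 / 5.5 = 0.587273 m/s

0.587273 m/s


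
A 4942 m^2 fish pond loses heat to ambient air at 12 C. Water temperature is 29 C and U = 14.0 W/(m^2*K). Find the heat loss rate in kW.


Temperature difference dT = 29 - 12 = 17 K
Heat loss (W) = U * A * dT = 14.0 * 4942 * 17 = 1176196 W
Convert to kW: 1176196 / 1000 = 1176.196 kW

1176.196 kW


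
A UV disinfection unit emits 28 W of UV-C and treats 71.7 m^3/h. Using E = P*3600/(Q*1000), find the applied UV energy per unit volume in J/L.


Energy delivered per hour = 28 W * 3600 s = 100800 J/h
Volume treated per hour = 71.7 m^3/h * 1000 = 71700 L/h
dose = 100800 / 71700 = 1.40586 J/L

1.40586 J/L


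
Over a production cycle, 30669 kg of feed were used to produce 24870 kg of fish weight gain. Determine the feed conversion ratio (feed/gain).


FCR = feed consumed / weight gained
FCR = 30669 kg / 24870 kg = 1.23317

1.23317


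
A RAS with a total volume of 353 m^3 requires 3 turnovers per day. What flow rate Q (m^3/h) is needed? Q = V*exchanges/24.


Daily recirculation volume = 353 m^3 * 3 = 1059 m^3/day
Flow rate Q = daily volume / 24 h = 1059 / 24 = 44.125 m^3/h

44.125 m^3/h


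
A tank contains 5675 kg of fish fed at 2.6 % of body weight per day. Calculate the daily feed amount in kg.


Feeding rate fraction = 2.6% / 100 = 0.026
Daily feed = 5675 kg * 0.026 = 147.55 kg/day

147.55 kg/day


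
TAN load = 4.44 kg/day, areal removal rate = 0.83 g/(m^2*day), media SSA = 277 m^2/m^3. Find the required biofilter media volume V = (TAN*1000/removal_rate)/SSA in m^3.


A = 4.44*1000 / 0.83 = 5349.3976 m^2
V = 5349.3976 / 277 = 19.3119

19.3119 m^3


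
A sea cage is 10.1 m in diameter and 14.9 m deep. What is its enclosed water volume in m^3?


r = d/2 = 10.1/2 = 5.05 m
Base area = pi*r^2 = pi*5.05^2 = 80.118467 m^2
Volume = 80.118467 * 14.9 = 1193.77 m^3

1193.77 m^3


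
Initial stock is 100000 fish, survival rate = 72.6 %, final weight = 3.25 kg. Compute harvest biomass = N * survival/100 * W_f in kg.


Survivors = 100000 * 72.6/100 = 72600 fish
Harvest biomass = survivors * W_f = 72600 * 3.25 = 235950 kg

235950 kg


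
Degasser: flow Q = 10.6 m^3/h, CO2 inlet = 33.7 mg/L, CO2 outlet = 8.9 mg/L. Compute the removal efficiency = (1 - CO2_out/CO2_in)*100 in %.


CO2_out / CO2_in = 8.9 / 33.7 = 0.26409496
Fraction remaining = 0.26409496
efficiency = (1 - 0.26409496) * 100 = 73.5905 %

73.5905 %


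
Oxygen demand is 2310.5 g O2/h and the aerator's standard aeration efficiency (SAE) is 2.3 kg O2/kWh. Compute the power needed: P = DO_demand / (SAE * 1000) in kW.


SAE in g O2/kWh = 2.3 * 1000 = 2300 g/kWh
P = DO_demand / SAE_g = 2310.5 / 2300 = 1.00457 kW

1.00457 kW


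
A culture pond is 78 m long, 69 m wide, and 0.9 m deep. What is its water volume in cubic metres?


Base area = L * W = 78 * 69 = 5382 m^2
Volume = area * depth = 5382 * 0.9 = 4843.8 m^3

4843.8 m^3


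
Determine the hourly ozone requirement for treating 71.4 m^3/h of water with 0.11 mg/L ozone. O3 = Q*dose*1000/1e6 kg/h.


O3 demand (mg/h) = Q * dose * 1000 = 71.4 * 0.11 * 1000 = 7854 mg/h
Convert mg to kg: 7854 / 1e6 = 0.007854 kg/h

0.007854 kg/h


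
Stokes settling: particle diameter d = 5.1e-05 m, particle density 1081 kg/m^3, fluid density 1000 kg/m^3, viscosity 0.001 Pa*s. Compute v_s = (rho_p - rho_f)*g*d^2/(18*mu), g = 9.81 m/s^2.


Density difference: rho_p - rho_f = 1081 - 1000 = 81 kg/m^3
d^2 = (5.1e-05)^2 = 2.601e-09 m^2
Numerator = (rho_p - rho_f) * g * d^2 = 81 * 9.81 * 2.601e-09 = 2.0667806e-06
Denominator = 18 * mu = 18 * 0.001 = 0.018
v_s = 2.0667806e-06 / 0.018 = 1.14821e-04 m/s
Check: Re = rho_f * v_s * d / mu = 1000 * 1.14821e-04 * 5.1e-05 / 0.001 = 0.00586 < 1, so Stokes' law applies.

1.14821e-04 m/s


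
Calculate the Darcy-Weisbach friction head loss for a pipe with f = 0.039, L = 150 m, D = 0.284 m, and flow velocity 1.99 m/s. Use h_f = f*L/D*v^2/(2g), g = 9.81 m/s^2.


v^2 = 1.99^2 = 3.9601 m^2/s^2
L/D = 150/0.284 = 528.16901
h_f = f*(L/D)*v^2/(2g) = 0.039 * 528.16901 * 3.9601 / 19.62 = 4.15762 m

4.15762 m


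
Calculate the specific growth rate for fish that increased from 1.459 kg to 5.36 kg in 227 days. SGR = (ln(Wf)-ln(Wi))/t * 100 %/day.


ln(W_f) = ln(5.36) = 1.678964
ln(W_i) = ln(1.459) = 0.37775127
ln(W_f) - ln(W_i) = 1.678964 - 0.37775127 = 1.3012127
SGR = 1.3012127 / 227 * 100 = 0.573221 %/day

0.573221 %/day


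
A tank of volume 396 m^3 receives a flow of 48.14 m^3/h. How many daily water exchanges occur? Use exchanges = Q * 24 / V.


Daily flow volume = 48.14 m^3/h * 24 h = 1155.36 m^3/day
Exchanges = daily flow / tank volume = 1155.36 / 396 = 2.91758 exchanges/day

2.91758 exchanges/day


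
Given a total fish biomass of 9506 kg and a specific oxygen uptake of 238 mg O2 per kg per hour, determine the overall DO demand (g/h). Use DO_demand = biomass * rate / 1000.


Total O2 consumption (mg/h) = 9506 kg * 238 mg/(kg*h) = 2262428 mg/h
Convert to g/h: 2262428 / 1000 = 2262.428 g/h

2262.428 g/h


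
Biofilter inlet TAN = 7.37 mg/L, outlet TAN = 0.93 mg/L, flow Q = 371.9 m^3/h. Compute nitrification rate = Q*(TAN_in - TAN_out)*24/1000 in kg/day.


Concentration drop: TAN_in - TAN_out = 7.37 - 0.93 = 6.44 mg/L
Hourly TAN removed = Q * dTAN = 371.9 m^3/h * 6.44 mg/L = 2395.036 g/h  (m^3/h * mg/L = g/h)
Daily TAN removed = 2395.036 * 24 = 57480.864 g/day
Convert to kg/day: 57480.864 / 1000 = 57.480864 kg/day

57.480864 kg/day


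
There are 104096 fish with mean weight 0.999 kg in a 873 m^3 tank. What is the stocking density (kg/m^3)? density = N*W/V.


Total biomass = 104096 fish * 0.999 kg = 103991.904 kg
Density = total biomass / volume = 103991.904 / 873 = 119.12 kg/m^3

119.12 kg/m^3


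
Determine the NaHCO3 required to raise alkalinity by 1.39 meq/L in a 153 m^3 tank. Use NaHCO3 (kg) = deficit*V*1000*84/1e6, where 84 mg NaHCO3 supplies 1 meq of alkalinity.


Tank volume in L = 153 m^3 * 1000 = 153000 L
Total meq required = 1.39 meq/L * 153000 L = 212670 meq
NaHCO3 mass = 212670 meq * 84 mg/meq / 1e6 = 17.8643 kg

17.8643 kg


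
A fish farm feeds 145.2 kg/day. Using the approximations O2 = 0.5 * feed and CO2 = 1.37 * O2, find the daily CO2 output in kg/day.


O2 = 145.2 * 0.5 = 72.6
CO2 = 72.6 * 1.37 = 99.462

99.462 kg/day


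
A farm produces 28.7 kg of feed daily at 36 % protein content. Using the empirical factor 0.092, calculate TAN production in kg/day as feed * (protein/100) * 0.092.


Protein in feed = 28.7 * 36/100 = 10.332 kg/day
TAN = protein * 0.092 = 10.332 * 0.092 = 0.950544 kg/day

0.950544 kg/day


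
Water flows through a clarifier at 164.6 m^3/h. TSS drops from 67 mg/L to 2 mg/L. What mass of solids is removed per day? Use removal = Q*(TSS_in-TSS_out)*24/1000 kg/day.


Concentration drop: TSS_in - TSS_out = 67 - 2 = 65 mg/L
Hourly solids removed = Q * dTSS = 164.6 m^3/h * 65 mg/L = 10699 g/h  (m^3/h * mg/L = g/h)
Daily solids removed = 10699 * 24 = 256776 g/day
Convert g to kg: 256776 / 1000 = 256.776 kg/day

256.776 kg/day


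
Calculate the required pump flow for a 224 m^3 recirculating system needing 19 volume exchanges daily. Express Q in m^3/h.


Daily recirculation volume = 224 m^3 * 19 = 4256 m^3/day
Flow rate Q = daily volume / 24 h = 4256 / 24 = 177.333 m^3/h

177.333 m^3/h


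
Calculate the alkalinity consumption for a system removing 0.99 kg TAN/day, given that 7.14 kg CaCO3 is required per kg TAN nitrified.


Alkalinity factor: 7.14 kg CaCO3 consumed per kg TAN nitrified
alk = 0.99 kg TAN * 7.14 = 7.0686 kg CaCO3/day

7.0686 kg CaCO3/day


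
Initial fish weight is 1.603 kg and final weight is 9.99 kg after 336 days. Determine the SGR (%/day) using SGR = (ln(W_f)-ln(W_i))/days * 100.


ln(W_f) = ln(9.99) = 2.3015846
ln(W_i) = ln(1.603) = 0.47187687
ln(W_f) - ln(W_i) = 2.3015846 - 0.47187687 = 1.8297077
SGR = 1.8297077 / 336 * 100 = 0.544556 %/day

0.544556 %/day


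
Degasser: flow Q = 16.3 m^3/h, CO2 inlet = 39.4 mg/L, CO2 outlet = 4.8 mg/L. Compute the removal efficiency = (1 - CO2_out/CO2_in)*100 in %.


CO2_out / CO2_in = 4.8 / 39.4 = 0.12182741
Fraction remaining = 0.12182741
efficiency = (1 - 0.12182741) * 100 = 87.8173 %

87.8173 %


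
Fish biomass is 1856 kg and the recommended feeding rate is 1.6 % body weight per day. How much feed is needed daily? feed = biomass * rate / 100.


Feeding rate fraction = 1.6% / 100 = 0.016
Daily feed = 1856 kg * 0.016 = 29.696 kg/day

29.696 kg/day


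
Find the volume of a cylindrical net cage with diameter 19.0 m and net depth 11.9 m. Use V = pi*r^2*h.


r = d/2 = 19.0/2 = 9.5 m
Base area = pi*r^2 = pi*9.5^2 = 283.52874 m^2
Volume = 283.52874 * 11.9 = 3373.99 m^3

3373.99 m^3


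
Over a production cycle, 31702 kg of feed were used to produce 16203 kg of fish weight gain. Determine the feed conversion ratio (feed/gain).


FCR = feed consumed / weight gained
FCR = 31702 kg / 16203 kg = 1.95655

1.95655


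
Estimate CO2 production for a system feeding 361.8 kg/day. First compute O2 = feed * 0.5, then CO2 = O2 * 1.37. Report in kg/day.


O2 = 361.8 * 0.5 = 180.9
CO2 = 180.9 * 1.37 = 247.833

247.833 kg/day


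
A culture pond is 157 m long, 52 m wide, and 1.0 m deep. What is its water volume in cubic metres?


Base area = L * W = 157 * 52 = 8164 m^2
Volume = area * depth = 8164 * 1.0 = 8164 m^3

8164 m^3


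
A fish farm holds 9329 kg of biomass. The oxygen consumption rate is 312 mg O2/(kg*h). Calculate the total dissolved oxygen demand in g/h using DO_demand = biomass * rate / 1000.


Total O2 consumption (mg/h) = 9329 kg * 312 mg/(kg*h) = 2910648 mg/h
Convert to g/h: 2910648 / 1000 = 2910.648 g/h

2910.648 g/h


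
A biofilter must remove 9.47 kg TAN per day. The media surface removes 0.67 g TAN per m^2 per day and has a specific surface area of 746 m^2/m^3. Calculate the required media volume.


A = 9.47*1000 / 0.67 = 14134.328 m^2
V = 14134.328 / 746 = 18.9468

18.9468 m^3


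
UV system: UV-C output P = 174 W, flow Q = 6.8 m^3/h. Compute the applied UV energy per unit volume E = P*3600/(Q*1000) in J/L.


Energy delivered per hour = 174 W * 3600 s = 626400 J/h
Volume treated per hour = 6.8 m^3/h * 1000 = 6800 L/h
dose = 626400 / 6800 = 92.1176 J/L

92.1176 J/L


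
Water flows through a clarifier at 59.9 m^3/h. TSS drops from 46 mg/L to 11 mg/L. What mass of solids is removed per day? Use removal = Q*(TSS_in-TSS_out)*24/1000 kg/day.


Concentration drop: TSS_in - TSS_out = 46 - 11 = 35 mg/L
Hourly solids removed = Q * dTSS = 59.9 m^3/h * 35 mg/L = 2096.5 g/h  (m^3/h * mg/L = g/h)
Daily solids removed = 2096.5 * 24 = 50316 g/day
Convert g to kg: 50316 / 1000 = 50.316 kg/day

50.316 kg/day


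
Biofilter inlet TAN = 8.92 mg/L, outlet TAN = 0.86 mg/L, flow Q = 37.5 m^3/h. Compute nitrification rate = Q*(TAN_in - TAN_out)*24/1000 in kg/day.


Concentration drop: TAN_in - TAN_out = 8.92 - 0.86 = 8.06 mg/L
Hourly TAN removed = Q * dTAN = 37.5 m^3/h * 8.06 mg/L = 302.25 g/h  (m^3/h * mg/L = g/h)
Daily TAN removed = 302.25 * 24 = 7254 g/day
Convert to kg/day: 7254 / 1000 = 7.254 kg/day

7.254 kg/day


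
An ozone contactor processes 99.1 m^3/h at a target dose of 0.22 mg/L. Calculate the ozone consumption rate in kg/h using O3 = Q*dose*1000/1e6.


O3 demand (mg/h) = Q * dose * 1000 = 99.1 * 0.22 * 1000 = 21802 mg/h
Convert mg to kg: 21802 / 1e6 = 0.021802 kg/h

0.021802 kg/h


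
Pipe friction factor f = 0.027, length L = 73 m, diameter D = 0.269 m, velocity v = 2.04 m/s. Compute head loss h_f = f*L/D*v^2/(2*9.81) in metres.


v^2 = 2.04^2 = 4.1616 m^2/s^2
L/D = 73/0.269 = 271.37546
h_f = f*(L/D)*v^2/(2g) = 0.027 * 271.37546 * 4.1616 / 19.62 = 1.55416 m

1.55416 m


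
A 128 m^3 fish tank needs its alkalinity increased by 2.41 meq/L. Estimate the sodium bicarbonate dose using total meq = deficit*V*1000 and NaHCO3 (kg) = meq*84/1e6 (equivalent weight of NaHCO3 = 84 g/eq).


Tank volume in L = 128 m^3 * 1000 = 128000 L
Total meq required = 2.41 meq/L * 128000 L = 308480 meq
NaHCO3 mass = 308480 meq * 84 mg/meq / 1e6 = 25.9123 kg

25.9123 kg


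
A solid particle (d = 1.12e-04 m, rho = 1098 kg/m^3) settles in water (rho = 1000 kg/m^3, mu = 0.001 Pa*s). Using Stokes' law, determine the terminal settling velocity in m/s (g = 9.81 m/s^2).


Density difference: rho_p - rho_f = 1098 - 1000 = 98 kg/m^3
d^2 = (1.12e-04)^2 = 1.2544e-08 m^2
Numerator = (rho_p - rho_f) * g * d^2 = 98 * 9.81 * 1.2544e-08 = 1.2059551e-05
Denominator = 18 * mu = 18 * 0.001 = 0.018
v_s = 1.2059551e-05 / 0.018 = 6.69975e-04 m/s
Check: Re = rho_f * v_s * d / mu = 1000 * 6.69975e-04 * 1.12e-04 / 0.001 = 0.075 < 1, so Stokes' law applies.

6.69975e-04 m/s


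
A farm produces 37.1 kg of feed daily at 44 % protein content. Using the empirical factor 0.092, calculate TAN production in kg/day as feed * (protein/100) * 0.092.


Protein in feed = 37.1 * 44/100 = 16.324 kg/day
TAN = protein * 0.092 = 16.324 * 0.092 = 1.501808 kg/day

1.501808 kg/day


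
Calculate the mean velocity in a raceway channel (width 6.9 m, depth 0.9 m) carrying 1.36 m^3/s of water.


Cross-sectional area = W * d = 6.9 * 0.9 = 6.21 m^2
Velocity = Q / A = 1.36 / 6.21 = 0.219002 m/s

0.219002 m/s


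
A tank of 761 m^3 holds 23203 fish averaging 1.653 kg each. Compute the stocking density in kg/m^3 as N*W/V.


Total biomass = 23203 fish * 1.653 kg = 38354.559 kg
Density = total biomass / volume = 38354.559 / 761 = 50.4002 kg/m^3

50.4002 kg/m^3


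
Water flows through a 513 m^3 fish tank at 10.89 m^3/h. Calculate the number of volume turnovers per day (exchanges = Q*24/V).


Daily flow volume = 10.89 m^3/h * 24 h = 261.36 m^3/day
Exchanges = daily flow / tank volume = 261.36 / 513 = 0.509474 exchanges/day

0.509474 exchanges/day


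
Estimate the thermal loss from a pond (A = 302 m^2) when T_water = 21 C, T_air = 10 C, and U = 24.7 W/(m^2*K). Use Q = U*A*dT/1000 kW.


Temperature difference dT = 21 - 10 = 11 K
Heat loss (W) = U * A * dT = 24.7 * 302 * 11 = 82053.4 W
Convert to kW: 82053.4 / 1000 = 82.0534 kW

82.0534 kW


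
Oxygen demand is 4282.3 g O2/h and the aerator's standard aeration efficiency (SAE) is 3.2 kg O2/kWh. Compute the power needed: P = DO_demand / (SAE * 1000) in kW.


SAE in g O2/kWh = 3.2 * 1000 = 3200 g/kWh
P = DO_demand / SAE_g = 4282.3 / 3200 = 1.33822 kW

1.33822 kW


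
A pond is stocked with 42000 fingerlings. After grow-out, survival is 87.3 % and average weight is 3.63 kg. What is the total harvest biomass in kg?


Survivors = 42000 * 87.3/100 = 36666 fish
Harvest biomass = survivors * W_f = 36666 * 3.63 = 133097.58 kg

133097.58 kg


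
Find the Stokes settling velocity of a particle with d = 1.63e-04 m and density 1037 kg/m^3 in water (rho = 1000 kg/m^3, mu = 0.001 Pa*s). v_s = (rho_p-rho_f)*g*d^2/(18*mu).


Density difference: rho_p - rho_f = 1037 - 1000 = 37 kg/m^3
d^2 = (1.63e-04)^2 = 2.6569e-08 m^2
Numerator = (rho_p - rho_f) * g * d^2 = 37 * 9.81 * 2.6569e-08 = 9.6437499e-06
Denominator = 18 * mu = 18 * 0.001 = 0.018
v_s = 9.6437499e-06 / 0.018 = 5.35764e-04 m/s
Check: Re = rho_f * v_s * d / mu = 1000 * 5.35764e-04 * 1.63e-04 / 0.001 = 0.0873 < 1, so Stokes' law applies.

5.35764e-04 m/s


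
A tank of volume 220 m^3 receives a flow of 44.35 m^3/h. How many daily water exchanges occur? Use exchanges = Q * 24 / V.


Daily flow volume = 44.35 m^3/h * 24 h = 1064.4 m^3/day
Exchanges = daily flow / tank volume = 1064.4 / 220 = 4.83818 exchanges/day

4.83818 exchanges/day


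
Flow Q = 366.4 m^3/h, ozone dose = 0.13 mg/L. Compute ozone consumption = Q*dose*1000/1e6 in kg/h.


O3 demand (mg/h) = Q * dose * 1000 = 366.4 * 0.13 * 1000 = 47632 mg/h
Convert mg to kg: 47632 / 1e6 = 0.047632 kg/h

0.047632 kg/h


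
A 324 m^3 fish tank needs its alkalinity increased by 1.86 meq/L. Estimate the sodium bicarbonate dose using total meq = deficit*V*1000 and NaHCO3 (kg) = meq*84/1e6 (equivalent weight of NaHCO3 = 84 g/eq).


Tank volume in L = 324 m^3 * 1000 = 324000 L
Total meq required = 1.86 meq/L * 324000 L = 602640 meq
NaHCO3 mass = 602640 meq * 84 mg/meq / 1e6 = 50.6218 kg

50.6218 kg


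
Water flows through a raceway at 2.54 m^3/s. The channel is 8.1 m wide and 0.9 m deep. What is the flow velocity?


Cross-sectional area = W * d = 8.1 * 0.9 = 7.29 m^2
Velocity = Q / A = 2.54 / 7.29 = 0.348422 m/s

0.348422 m/s


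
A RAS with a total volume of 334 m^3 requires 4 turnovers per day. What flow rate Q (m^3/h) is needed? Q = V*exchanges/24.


Daily recirculation volume = 334 m^3 * 4 = 1336 m^3/day
Flow rate Q = daily volume / 24 h = 1336 / 24 = 55.6667 m^3/h

55.6667 m^3/h


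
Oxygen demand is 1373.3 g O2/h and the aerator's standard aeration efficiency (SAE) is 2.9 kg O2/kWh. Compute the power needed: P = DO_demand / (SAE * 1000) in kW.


SAE in g O2/kWh = 2.9 * 1000 = 2900 g/kWh
P = DO_demand / SAE_g = 1373.3 / 2900 = 0.473552 kW

0.473552 kW


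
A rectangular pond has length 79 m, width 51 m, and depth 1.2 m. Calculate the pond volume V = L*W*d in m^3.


Base area = L * W = 79 * 51 = 4029 m^2
Volume = area * depth = 4029 * 1.2 = 4834.8 m^3

4834.8 m^3


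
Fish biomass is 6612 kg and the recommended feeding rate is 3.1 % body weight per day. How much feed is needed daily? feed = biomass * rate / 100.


Feeding rate fraction = 3.1% / 100 = 0.031
Daily feed = 6612 kg * 0.031 = 204.972 kg/day

204.972 kg/day


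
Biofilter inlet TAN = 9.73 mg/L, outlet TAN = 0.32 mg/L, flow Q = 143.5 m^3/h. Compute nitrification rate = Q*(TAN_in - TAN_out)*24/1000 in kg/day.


Concentration drop: TAN_in - TAN_out = 9.73 - 0.32 = 9.41 mg/L
Hourly TAN removed = Q * dTAN = 143.5 m^3/h * 9.41 mg/L = 1350.335 g/h  (m^3/h * mg/L = g/h)
Daily TAN removed = 1350.335 * 24 = 32408.04 g/day
Convert to kg/day: 32408.04 / 1000 = 32.40804 kg/day

32.40804 kg/day


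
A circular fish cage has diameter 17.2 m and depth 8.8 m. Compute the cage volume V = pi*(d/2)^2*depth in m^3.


r = d/2 = 17.2/2 = 8.6 m
Base area = pi*r^2 = pi*8.6^2 = 232.35219 m^2
Volume = 232.35219 * 8.8 = 2044.7 m^3

2044.7 m^3


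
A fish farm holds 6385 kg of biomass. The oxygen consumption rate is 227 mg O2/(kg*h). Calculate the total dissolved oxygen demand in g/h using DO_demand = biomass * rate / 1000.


Total O2 consumption (mg/h) = 6385 kg * 227 mg/(kg*h) = 1449395 mg/h
Convert to g/h: 1449395 / 1000 = 1449.395 g/h

1449.395 g/h


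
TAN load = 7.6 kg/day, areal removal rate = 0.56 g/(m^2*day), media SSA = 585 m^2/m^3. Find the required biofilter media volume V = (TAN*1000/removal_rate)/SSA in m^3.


A = 7.6*1000 / 0.56 = 13571.429 m^2
V = 13571.429 / 585 = 23.199

23.199 m^3


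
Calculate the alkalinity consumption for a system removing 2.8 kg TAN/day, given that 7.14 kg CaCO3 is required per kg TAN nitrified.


Alkalinity factor: 7.14 kg CaCO3 consumed per kg TAN nitrified
alk = 2.8 kg TAN * 7.14 = 19.992 kg CaCO3/day

19.992 kg CaCO3/day


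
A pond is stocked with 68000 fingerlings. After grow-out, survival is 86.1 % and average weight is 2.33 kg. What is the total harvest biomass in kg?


Survivors = 68000 * 86.1/100 = 58548 fish
Harvest biomass = survivors * W_f = 58548 * 2.33 = 136416.84 kg

136416.84 kg


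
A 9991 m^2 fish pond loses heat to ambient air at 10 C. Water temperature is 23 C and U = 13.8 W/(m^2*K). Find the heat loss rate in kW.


Temperature difference dT = 23 - 10 = 13 K
Heat loss (W) = U * A * dT = 13.8 * 9991 * 13 = 1792385.4 W
Convert to kW: 1792385.4 / 1000 = 1792.3854 kW

1792.3854 kW


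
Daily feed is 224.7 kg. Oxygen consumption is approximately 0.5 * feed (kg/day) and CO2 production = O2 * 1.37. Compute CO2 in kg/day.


O2 = 224.7 * 0.5 = 112.35
CO2 = 112.35 * 1.37 = 153.9195

153.9195 kg/day


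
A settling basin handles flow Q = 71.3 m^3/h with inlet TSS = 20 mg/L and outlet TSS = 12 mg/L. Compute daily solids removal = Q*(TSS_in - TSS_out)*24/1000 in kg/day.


Concentration drop: TSS_in - TSS_out = 20 - 12 = 8 mg/L
Hourly solids removed = Q * dTSS = 71.3 m^3/h * 8 mg/L = 570.4 g/h  (m^3/h * mg/L = g/h)
Daily solids removed = 570.4 * 24 = 13689.6 g/day
Convert g to kg: 13689.6 / 1000 = 13.6896 kg/day

13.6896 kg/day


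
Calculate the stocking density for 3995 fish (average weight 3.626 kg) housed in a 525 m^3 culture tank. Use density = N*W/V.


Total biomass = 3995 fish * 3.626 kg = 14485.87 kg
Density = total biomass / volume = 14485.87 / 525 = 27.5921 kg/m^3

27.5921 kg/m^3


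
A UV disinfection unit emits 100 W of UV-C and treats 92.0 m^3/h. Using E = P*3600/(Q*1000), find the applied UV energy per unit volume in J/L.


Energy delivered per hour = 100 W * 3600 s = 360000 J/h
Volume treated per hour = 92.0 m^3/h * 1000 = 92000 L/h
dose = 360000 / 92000 = 3.91304 J/L

3.91304 J/L


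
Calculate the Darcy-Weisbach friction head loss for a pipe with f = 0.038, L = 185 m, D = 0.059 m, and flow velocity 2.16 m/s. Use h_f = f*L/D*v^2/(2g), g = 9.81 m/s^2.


v^2 = 2.16^2 = 4.6656 m^2/s^2
L/D = 185/0.059 = 3135.5932
h_f = f*(L/D)*v^2/(2g) = 0.038 * 3135.5932 * 4.6656 / 19.62 = 28.3343 m

28.3343 m


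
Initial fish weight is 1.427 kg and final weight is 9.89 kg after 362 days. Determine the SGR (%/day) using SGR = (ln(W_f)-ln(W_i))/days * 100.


ln(W_f) = ln(9.89) = 2.2915241
ln(W_i) = ln(1.427) = 0.35557434
ln(W_f) - ln(W_i) = 2.2915241 - 0.35557434 = 1.9359498
SGR = 1.9359498 / 362 * 100 = 0.534793 %/day

0.534793 %/day


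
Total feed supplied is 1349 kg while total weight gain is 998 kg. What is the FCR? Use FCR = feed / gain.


FCR = feed consumed / weight gained
FCR = 1349 kg / 998 kg = 1.3517

1.3517


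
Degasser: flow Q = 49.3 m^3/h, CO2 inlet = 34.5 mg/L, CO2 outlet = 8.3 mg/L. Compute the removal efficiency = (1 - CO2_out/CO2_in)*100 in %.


CO2_out / CO2_in = 8.3 / 34.5 = 0.24057971
Fraction remaining = 0.24057971
efficiency = (1 - 0.24057971) * 100 = 75.942 %

75.942 %


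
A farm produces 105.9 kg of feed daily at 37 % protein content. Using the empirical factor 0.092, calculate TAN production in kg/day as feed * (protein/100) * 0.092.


Protein in feed = 105.9 * 37/100 = 39.183 kg/day
TAN = protein * 0.092 = 39.183 * 0.092 = 3.604836 kg/day

3.604836 kg/day


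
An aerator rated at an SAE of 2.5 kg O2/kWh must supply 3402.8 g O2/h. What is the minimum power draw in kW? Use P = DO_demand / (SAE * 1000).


SAE in g O2/kWh = 2.5 * 1000 = 2500 g/kWh
P = DO_demand / SAE_g = 3402.8 / 2500 = 1.36112 kW

1.36112 kW


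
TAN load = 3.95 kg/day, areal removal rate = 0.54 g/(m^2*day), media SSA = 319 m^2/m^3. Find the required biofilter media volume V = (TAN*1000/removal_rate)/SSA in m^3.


A = 3.95*1000 / 0.54 = 7314.8148 m^2
V = 7314.8148 / 319 = 22.9305

22.9305 m^3


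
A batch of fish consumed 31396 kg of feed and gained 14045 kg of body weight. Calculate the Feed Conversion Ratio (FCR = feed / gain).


FCR = feed consumed / weight gained
FCR = 31396 kg / 14045 kg = 2.23539

2.23539


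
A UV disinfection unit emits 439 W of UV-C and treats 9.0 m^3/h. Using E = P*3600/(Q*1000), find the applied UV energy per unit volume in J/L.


Energy delivered per hour = 439 W * 3600 s = 1580400 J/h
Volume treated per hour = 9.0 m^3/h * 1000 = 9000 L/h
dose = 1580400 / 9000 = 175.6 J/L

175.6 J/L


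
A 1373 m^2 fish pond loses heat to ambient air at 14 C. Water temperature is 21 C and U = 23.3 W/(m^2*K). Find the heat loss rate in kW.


Temperature difference dT = 21 - 14 = 7 K
Heat loss (W) = U * A * dT = 23.3 * 1373 * 7 = 223936.3 W
Convert to kW: 223936.3 / 1000 = 223.9363 kW

223.9363 kW


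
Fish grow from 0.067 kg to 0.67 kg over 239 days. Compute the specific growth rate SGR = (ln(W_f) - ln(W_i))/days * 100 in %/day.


ln(W_f) = ln(0.67) = -0.40047757
ln(W_i) = ln(0.067) = -2.7030627
ln(W_f) - ln(W_i) = -0.40047757 - -2.7030627 = 2.3025851
SGR = 2.3025851 / 239 * 100 = 0.963425 %/day

0.963425 %/day


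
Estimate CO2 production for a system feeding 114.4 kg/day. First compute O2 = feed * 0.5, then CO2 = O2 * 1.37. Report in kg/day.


O2 = 114.4 * 0.5 = 57.2
CO2 = 57.2 * 1.37 = 78.364

78.364 kg/day


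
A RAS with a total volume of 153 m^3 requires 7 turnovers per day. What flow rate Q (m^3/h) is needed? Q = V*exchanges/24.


Daily recirculation volume = 153 m^3 * 7 = 1071 m^3/day
Flow rate Q = daily volume / 24 h = 1071 / 24 = 44.625 m^3/h

44.625 m^3/h


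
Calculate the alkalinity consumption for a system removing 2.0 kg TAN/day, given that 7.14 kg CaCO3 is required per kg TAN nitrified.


Alkalinity factor: 7.14 kg CaCO3 consumed per kg TAN nitrified
alk = 2.0 kg TAN * 7.14 = 14.28 kg CaCO3/day

14.28 kg CaCO3/day


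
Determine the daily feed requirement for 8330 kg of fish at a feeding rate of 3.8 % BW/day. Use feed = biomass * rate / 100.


Feeding rate fraction = 3.8% / 100 = 0.038
Daily feed = 8330 kg * 0.038 = 316.54 kg/day

316.54 kg/day


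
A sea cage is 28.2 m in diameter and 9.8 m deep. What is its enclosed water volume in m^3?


r = d/2 = 28.2/2 = 14.1 m
Base area = pi*r^2 = pi*14.1^2 = 624.58004 m^2
Volume = 624.58004 * 9.8 = 6120.88 m^3

6120.88 m^3


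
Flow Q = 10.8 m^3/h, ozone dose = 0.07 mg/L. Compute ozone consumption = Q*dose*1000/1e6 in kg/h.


O3 demand (mg/h) = Q * dose * 1000 = 10.8 * 0.07 * 1000 = 756 mg/h
Convert mg to kg: 756 / 1e6 = 7.56e-04 kg/h

7.56e-04 kg/h


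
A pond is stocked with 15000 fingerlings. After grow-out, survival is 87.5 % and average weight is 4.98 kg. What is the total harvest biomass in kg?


Survivors = 15000 * 87.5/100 = 13125 fish
Harvest biomass = survivors * W_f = 13125 * 4.98 = 65362.5 kg

65362.5 kg


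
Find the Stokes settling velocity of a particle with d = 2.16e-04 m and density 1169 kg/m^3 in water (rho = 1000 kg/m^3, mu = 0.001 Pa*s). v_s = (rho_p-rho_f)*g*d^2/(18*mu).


Density difference: rho_p - rho_f = 1169 - 1000 = 169 kg/m^3
d^2 = (2.16e-04)^2 = 4.6656e-08 m^2
Numerator = (rho_p - rho_f) * g * d^2 = 169 * 9.81 * 4.6656e-08 = 7.7350516e-05
Denominator = 18 * mu = 18 * 0.001 = 0.018
v_s = 7.7350516e-05 / 0.018 = 0.00429725 m/s
Check: Re = rho_f * v_s * d / mu = 1000 * 0.00429725 * 2.16e-04 / 0.001 = 0.928 < 1, so Stokes' law applies.

0.00429725 m/s
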